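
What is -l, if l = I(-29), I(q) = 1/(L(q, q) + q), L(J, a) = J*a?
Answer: -1/812 ≈ -0.0012315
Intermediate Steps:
I(q) = 1/(q + q**2) (I(q) = 1/(q*q + q) = 1/(q**2 + q) = 1/(q + q**2))
l = 1/812 (l = 1/((-29)*(1 - 29)) = -1/29/(-28) = -1/29*(-1/28) = 1/812 ≈ 0.0012315)
-l = -1*1/812 = -1/812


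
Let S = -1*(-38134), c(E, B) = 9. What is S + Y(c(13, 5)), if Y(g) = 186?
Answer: 38320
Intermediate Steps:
S = 38134
S + Y(c(13, 5)) = 38134 + 186 = 38320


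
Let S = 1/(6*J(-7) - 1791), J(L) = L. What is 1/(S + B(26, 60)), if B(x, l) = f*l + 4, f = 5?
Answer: 1833/557231 ≈ 0.0032895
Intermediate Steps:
S = -1/1833 (S = 1/(6*(-7) - 1791) = 1/(-42 - 1791) = 1/(-1833) = -1/1833 ≈ -0.00054555)
B(x, l) = 4 + 5*l (B(x, l) = 5*l + 4 = 4 + 5*l)
1/(S + B(26, 60)) = 1/(-1/1833 + (4 + 5*60)) = 1/(-1/1833 + (4 + 300)) = 1/(-1/1833 + 304) = 1/(557231/1833) = 1833/557231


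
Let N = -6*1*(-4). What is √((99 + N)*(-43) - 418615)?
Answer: 4*I*√26494 ≈ 651.08*I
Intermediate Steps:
N = 24 (N = -6*(-4) = 24)
√((99 + N)*(-43) - 418615) = √((99 + 24)*(-43) - 418615) = √(123*(-43) - 418615) = √(-5289 - 418615) = √(-423904) = 4*I*√26494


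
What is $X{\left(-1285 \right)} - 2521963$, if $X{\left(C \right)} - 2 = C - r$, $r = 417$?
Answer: $-2523663$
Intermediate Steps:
$X{\left(C \right)} = -415 + C$ ($X{\left(C \right)} = 2 + \left(C - 417\right) = 2 + \left(-417 + C\right) = -415 + C$)
$X{\left(-1285 \right)} - 2521963 = \left(-415 - 1285\right) - 2521963 = -1700 - 2521963 = -2523663$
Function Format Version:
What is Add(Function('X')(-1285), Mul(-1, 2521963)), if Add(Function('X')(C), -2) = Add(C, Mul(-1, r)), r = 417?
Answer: -2523663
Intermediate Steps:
Function('X')(C) = Add(-415, C) (Function('X')(C) = Add(2, Add(C, Mul(-1, 417))) = Add(2, Add(C, -417)) = Add(2, Add(-417, C)) = Add(-415, C))
Add(Function('X')(-1285), Mul(-1, 2521963)) = Add(Add(-415, -1285), Mul(-1, 2521963)) = Add(-1700, -2521963) = -2523663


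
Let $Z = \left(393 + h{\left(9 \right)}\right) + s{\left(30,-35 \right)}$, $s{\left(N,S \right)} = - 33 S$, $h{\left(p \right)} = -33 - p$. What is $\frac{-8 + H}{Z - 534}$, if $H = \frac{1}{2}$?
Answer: $- \frac{5}{648} \approx -0.0077161$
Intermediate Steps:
$Z = 1506$ ($Z = \left(393 - 42\right) - -1155 = \left(393 - 42\right) + 1155 = 351 + 1155 = 1506$)
$H = \frac{1}{2} \approx 0.5$
$\frac{-8 + H}{Z - 534} = \frac{-8 + \frac{1}{2}}{1506 - 534} = - \frac{15}{2 \cdot 972} = \left(- \frac{15}{2}\right) \frac{1}{972} = - \frac{5}{648}$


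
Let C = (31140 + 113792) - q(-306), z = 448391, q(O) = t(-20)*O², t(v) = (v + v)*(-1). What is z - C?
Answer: 4048899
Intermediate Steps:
t(v) = -2*v (t(v) = (2*v)*(-1) = -2*v)
q(O) = 40*O² (q(O) = (-2*(-20))*O² = 40*O²)
C = -3600508 (C = (31140 + 113792) - 40*(-306)² = 144932 - 40*93636 = 144932 - 1*3745440 = 144932 - 3745440 = -3600508)
z - C = 448391 - 1*(-3600508) = 448391 + 3600508 = 4048899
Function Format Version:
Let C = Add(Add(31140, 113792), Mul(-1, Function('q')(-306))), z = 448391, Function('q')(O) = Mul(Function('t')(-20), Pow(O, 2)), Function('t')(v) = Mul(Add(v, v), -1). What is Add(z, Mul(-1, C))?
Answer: 4048899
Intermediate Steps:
Function('t')(v) = Mul(-2, v) (Function('t')(v) = Mul(Mul(2, v), -1) = Mul(-2, v))
Function('q')(O) = Mul(40, Pow(O, 2)) (Function('q')(O) = Mul(Mul(-2, -20), Pow(O, 2)) = Mul(40, Pow(O, 2)))
C = -3600508 (C = Add(Add(31140, 113792), Mul(-1, Mul(40, Pow(-306, 2)))) = Add(144932, Mul(-1, Mul(40, 93636))) = Add(144932, Mul(-1, 3745440)) = Add(144932, -3745440) = -3600508)
Add(z, Mul(-1, C)) = Add(448391, Mul(-1, -3600508)) = Add(448391, 3600508) = 4048899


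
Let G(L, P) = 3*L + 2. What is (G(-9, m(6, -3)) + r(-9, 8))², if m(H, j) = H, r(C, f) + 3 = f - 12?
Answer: 1024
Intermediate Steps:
r(C, f) = -15 + f (r(C, f) = -3 + (f - 12) = -3 + (-12 + f) = -15 + f)
G(L, P) = 2 + 3*L
(G(-9, m(6, -3)) + r(-9, 8))² = ((2 + 3*(-9)) + (-15 + 8))² = ((2 - 27) - 7)² = (-25 - 7)² = (-32)² = 1024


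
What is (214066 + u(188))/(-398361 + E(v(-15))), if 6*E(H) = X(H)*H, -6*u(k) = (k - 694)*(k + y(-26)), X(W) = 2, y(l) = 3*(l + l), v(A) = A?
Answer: -325147/597549 ≈ -0.54413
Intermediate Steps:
y(l) = 6*l (y(l) = 3*(2*l) = 6*l)
u(k) = -(-694 + k)*(-156 + k)/6 (u(k) = -(k - 694)*(k + 6*(-26))/6 = -(-694 + k)*(k - 156)/6 = -(-694 + k)*(-156 + k)/6)
E(H) = H/3 (E(H) = (2*H)/6 = H/3)
(214066 + u(188))/(-398361 + E(v(-15))) = (214066 + (-18044 - ⅙*188² + (425/3)*188))/(-398361 + (⅓)*(-15)) = (214066 + (-18044 - ⅙*35344 + 79900/3))/(-398361 - 5) = (214066 + (-18044 - 17672/3 + 79900/3))/(-398366) = (214066 + 8096/3)*(-1/398366) = (650294/3)*(-1/398366) = -325147/597549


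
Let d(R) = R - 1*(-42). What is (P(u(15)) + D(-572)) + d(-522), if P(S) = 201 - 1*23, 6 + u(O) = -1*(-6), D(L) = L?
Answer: -874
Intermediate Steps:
d(R) = 42 + R (d(R) = R + 42 = 42 + R)
u(O) = 0 (u(O) = -6 - 1*(-6) = -6 + 6 = 0)
P(S) = 178 (P(S) = 201 - 23 = 178)
(P(u(15)) + D(-572)) + d(-522) = (178 - 572) + (42 - 522) = -394 - 480 = -874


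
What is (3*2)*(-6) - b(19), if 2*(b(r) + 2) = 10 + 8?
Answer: -43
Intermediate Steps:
b(r) = 7 (b(r) = -2 + (10 + 8)/2 = -2 + (1/2)*18 = -2 + 9 = 7)
(3*2)*(-6) - b(19) = (3*2)*(-6) - 1*7 = 6*(-6) - 7 = -36 - 7 = -43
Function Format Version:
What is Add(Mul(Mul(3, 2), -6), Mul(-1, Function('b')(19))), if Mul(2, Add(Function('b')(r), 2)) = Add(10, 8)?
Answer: -43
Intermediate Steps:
Function('b')(r) = 7 (Function('b')(r) = Add(-2, Mul(Rational(1, 2), Add(10, 8))) = Add(-2, Mul(Rational(1, 2), 18)) = Add(-2, 9) = 7)
Add(Mul(Mul(3, 2), -6), Mul(-1, Function('b')(19))) = Add(Mul(Mul(3, 2), -6), Mul(-1, 7)) = Add(Mul(6, -6), -7) = Add(-36, -7) = -43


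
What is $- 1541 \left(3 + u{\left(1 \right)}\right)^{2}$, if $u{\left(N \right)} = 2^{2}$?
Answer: $-75509$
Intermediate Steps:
$u{\left(N \right)} = 4$
$- 1541 \left(3 + u{\left(1 \right)}\right)^{2} = - 1541 \left(3 + 4\right)^{2} = - 1541 \cdot 7^{2} = \left(-1541\right) 49 = -75509$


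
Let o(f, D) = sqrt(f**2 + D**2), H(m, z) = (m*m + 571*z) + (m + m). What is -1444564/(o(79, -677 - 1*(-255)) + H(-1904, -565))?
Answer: -108302672983/247318978921 + 164155*sqrt(7373)/247318978921 ≈ -0.43785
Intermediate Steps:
H(m, z) = m**2 + 2*m + 571*z (H(m, z) = (m**2 + 571*z) + 2*m = m**2 + 2*m + 571*z)
o(f, D) = sqrt(D**2 + f**2)
-1444564/(o(79, -677 - 1*(-255)) + H(-1904, -565)) = -1444564/(sqrt((-677 - 1*(-255))**2 + 79**2) + ((-1904)**2 + 2*(-1904) + 571*(-565))) = -1444564/(sqrt((-677 + 255)**2 + 6241) + (3625216 - 3808 - 322615)) = -1444564/(sqrt((-422)**2 + 6241) + 3298793) = -1444564/(sqrt(178084 + 6241) + 3298793) = -1444564/(sqrt(184325) + 3298793) = -1444564/(5*sqrt(7373) + 3298793) = -1444564/(3298793 + 5*sqrt(7373))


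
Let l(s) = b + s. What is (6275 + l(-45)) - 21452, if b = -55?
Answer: -15277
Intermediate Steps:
l(s) = -55 + s
(6275 + l(-45)) - 21452 = (6275 + (-55 - 45)) - 21452 = (6275 - 100) - 21452 = 6175 - 21452 = -15277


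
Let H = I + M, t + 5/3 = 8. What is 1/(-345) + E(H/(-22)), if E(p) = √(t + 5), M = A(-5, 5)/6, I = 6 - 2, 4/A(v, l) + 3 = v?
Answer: -1/345 + √102/3 ≈ 3.3636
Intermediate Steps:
A(v, l) = 4/(-3 + v)
t = 19/3 (t = -5/3 + 8 = 19/3 ≈ 6.3333)
I = 4
M = -1/12 (M = (4/(-3 - 5))/6 = (4/(-8))*(⅙) = (4*(-⅛))*(⅙) = -½*⅙ = -1/12 ≈ -0.083333)
H = 47/12 (H = 4 - 1/12 = 47/12 ≈ 3.9167)
E(p) = √102/3 (E(p) = √(19/3 + 5) = √(34/3) = √102/3)
1/(-345) + E(H/(-22)) = 1/(-345) + √102/3 = -1/345 + √102/3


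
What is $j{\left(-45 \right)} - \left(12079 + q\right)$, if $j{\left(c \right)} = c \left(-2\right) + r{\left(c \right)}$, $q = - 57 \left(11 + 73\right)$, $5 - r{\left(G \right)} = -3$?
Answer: $-7193$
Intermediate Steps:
$r{\left(G \right)} = 8$ ($r{\left(G \right)} = 5 - -3 = 5 + 3 = 8$)
$q = -4788$ ($q = \left(-57\right) 84 = -4788$)
$j{\left(c \right)} = 8 - 2 c$ ($j{\left(c \right)} = c \left(-2\right) + 8 = - 2 c + 8 = 8 - 2 c$)
$j{\left(-45 \right)} - \left(12079 + q\right) = \left(8 - -90\right) - 7291 = \left(8 + 90\right) + \left(-12079 + 4788\right) = 98 - 7291 = -7193$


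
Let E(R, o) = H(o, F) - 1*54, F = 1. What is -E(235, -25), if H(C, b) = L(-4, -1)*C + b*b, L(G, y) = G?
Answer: -47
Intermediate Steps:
H(C, b) = b**2 - 4*C (H(C, b) = -4*C + b*b = -4*C + b**2 = b**2 - 4*C)
E(R, o) = -53 - 4*o (E(R, o) = (1**2 - 4*o) - 1*54 = (1 - 4*o) - 54 = -53 - 4*o)
-E(235, -25) = -(-53 - 4*(-25)) = -(-53 + 100) = -1*47 = -47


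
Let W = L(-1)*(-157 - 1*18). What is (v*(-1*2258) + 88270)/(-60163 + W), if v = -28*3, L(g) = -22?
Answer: -277942/56313 ≈ -4.9357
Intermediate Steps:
v = -84
W = 3850 (W = -22*(-157 - 1*18) = -22*(-157 - 18) = -22*(-175) = 3850)
(v*(-1*2258) + 88270)/(-60163 + W) = (-(-84)*2258 + 88270)/(-60163 + 3850) = (-84*(-2258) + 88270)/(-56313) = (189672 + 88270)*(-1/56313) = 277942*(-1/56313) = -277942/56313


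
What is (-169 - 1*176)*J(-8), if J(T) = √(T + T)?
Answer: -1380*I ≈ -1380.0*I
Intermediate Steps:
J(T) = √2*√T (J(T) = √(2*T) = √2*√T)
(-169 - 1*176)*J(-8) = (-169 - 1*176)*(√2*√(-8)) = (-169 - 176)*(√2*(2*I*√2)) = -1380*I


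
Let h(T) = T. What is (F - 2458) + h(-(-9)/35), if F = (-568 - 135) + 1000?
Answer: -75626/35 ≈ -2160.7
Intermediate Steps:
F = 297 (F = -703 + 1000 = 297)
(F - 2458) + h(-(-9)/35) = (297 - 2458) - (-9)/35 = -2161 - (-9)/35 = -2161 - 1*(-9/35) = -2161 + 9/35 = -75626/35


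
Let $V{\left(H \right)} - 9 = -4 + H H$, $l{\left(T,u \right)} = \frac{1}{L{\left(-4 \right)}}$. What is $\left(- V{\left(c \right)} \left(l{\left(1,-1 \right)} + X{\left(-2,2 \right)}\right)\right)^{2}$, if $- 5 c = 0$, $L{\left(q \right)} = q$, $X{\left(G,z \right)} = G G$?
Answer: $\frac{5625}{16} \approx 351.56$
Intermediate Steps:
$X{\left(G,z \right)} = G^{2}$
$l{\left(T,u \right)} = - \frac{1}{4}$ ($l{\left(T,u \right)} = \frac{1}{-4} = - \frac{1}{4}$)
$c = 0$ ($c = \left(- \frac{1}{5}\right) 0 = 0$)
$V{\left(H \right)} = 5 + H^{2}$ ($V{\left(H \right)} = 9 + \left(-4 + H H\right) = 9 + \left(-4 + H^{2}\right) = 5 + H^{2}$)
$\left(- V{\left(c \right)} \left(l{\left(1,-1 \right)} + X{\left(-2,2 \right)}\right)\right)^{2} = \left(- \left(5 + 0^{2}\right) \left(- \frac{1}{4} + \left(-2\right)^{2}\right)\right)^{2} = \left(- \left(5 + 0\right) \left(- \frac{1}{4} + 4\right)\right)^{2} = \left(- \frac{5 \cdot 15}{4}\right)^{2} = \left(\left(-1\right) \frac{75}{4}\right)^{2} = \left(- \frac{75}{4}\right)^{2} = \frac{5625}{16}$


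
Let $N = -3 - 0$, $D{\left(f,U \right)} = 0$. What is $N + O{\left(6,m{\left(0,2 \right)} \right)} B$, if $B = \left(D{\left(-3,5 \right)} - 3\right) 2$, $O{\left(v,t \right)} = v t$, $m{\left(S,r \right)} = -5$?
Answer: $177$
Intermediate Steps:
$O{\left(v,t \right)} = t v$
$N = -3$ ($N = -3 + 0 = -3$)
$B = -6$ ($B = \left(0 - 3\right) 2 = \left(-3\right) 2 = -6$)
$N + O{\left(6,m{\left(0,2 \right)} \right)} B = -3 + \left(-5\right) 6 \left(-6\right) = -3 - -180 = -3 + 180 = 177$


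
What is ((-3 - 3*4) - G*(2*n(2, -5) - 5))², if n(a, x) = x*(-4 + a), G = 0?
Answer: 225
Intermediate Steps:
((-3 - 3*4) - G*(2*n(2, -5) - 5))² = ((-3 - 3*4) - 0*(2*(-5*(-4 + 2)) - 5))² = ((-3 - 12) - 0*(2*(-5*(-2)) - 5))² = (-15 - 0*(2*10 - 5))² = (-15 - 0*(20 - 5))² = (-15 - 0*15)² = (-15 - 1*0)² = (-15 + 0)² = (-15)² = 225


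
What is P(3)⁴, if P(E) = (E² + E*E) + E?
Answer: 194481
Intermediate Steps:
P(E) = E + 2*E² (P(E) = (E² + E²) + E = 2*E² + E = E + 2*E²)
P(3)⁴ = (3*(1 + 2*3))⁴ = (3*(1 + 6))⁴ = (3*7)⁴ = 21⁴ = 194481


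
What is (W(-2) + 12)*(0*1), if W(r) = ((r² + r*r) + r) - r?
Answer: 0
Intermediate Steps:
W(r) = 2*r² (W(r) = ((r² + r²) + r) - r = (2*r² + r) - r = (r + 2*r²) - r = 2*r²)
(W(-2) + 12)*(0*1) = (2*(-2)² + 12)*(0*1) = (2*4 + 12)*0 = (8 + 12)*0 = 20*0 = 0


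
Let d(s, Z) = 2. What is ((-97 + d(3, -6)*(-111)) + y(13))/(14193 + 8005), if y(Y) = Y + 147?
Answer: -159/22198 ≈ -0.0071628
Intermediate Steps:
y(Y) = 147 + Y
((-97 + d(3, -6)*(-111)) + y(13))/(14193 + 8005) = ((-97 + 2*(-111)) + (147 + 13))/(14193 + 8005) = ((-97 - 222) + 160)/22198 = (-319 + 160)*(1/22198) = -159*1/22198 = -159/22198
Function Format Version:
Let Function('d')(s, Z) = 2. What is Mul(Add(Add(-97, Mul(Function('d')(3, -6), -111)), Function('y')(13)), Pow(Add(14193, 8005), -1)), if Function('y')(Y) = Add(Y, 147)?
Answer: Rational(-159, 22198) ≈ -0.0071628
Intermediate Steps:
Function('y')(Y) = Add(147, Y)
Mul(Add(Add(-97, Mul(Function('d')(3, -6), -111)), Function('y')(13)), Pow(Add(14193, 8005), -1)) = Mul(Add(Add(-97, Mul(2, -111)), Add(147, 13)), Pow(Add(14193, 8005), -1)) = Mul(Add(Add(-97, -222), 160), Pow(22198, -1)) = Mul(Add(-319, 160), Rational(1, 22198)) = Mul(-159, Rational(1, 22198)) = Rational(-159, 22198)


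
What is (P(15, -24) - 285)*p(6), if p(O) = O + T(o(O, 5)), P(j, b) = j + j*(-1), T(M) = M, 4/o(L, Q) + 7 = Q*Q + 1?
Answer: -1770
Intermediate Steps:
o(L, Q) = 4/(-6 + Q**2) (o(L, Q) = 4/(-7 + (Q*Q + 1)) = 4/(-7 + (Q**2 + 1)) = 4/(-7 + (1 + Q**2)) = 4/(-6 + Q**2))
P(j, b) = 0 (P(j, b) = j - j = 0)
p(O) = 4/19 + O (p(O) = O + 4/(-6 + 5**2) = O + 4/(-6 + 25) = O + 4/19 = 4/19 + O)
(P(15, -24) - 285)*p(6) = (0 - 285)*(4/19 + 6) = -285*118/19 = -1770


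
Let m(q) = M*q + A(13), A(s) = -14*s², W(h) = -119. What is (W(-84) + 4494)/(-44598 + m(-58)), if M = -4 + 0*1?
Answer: -625/6676 ≈ -0.093619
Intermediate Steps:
M = -4 (M = -4 + 0 = -4)
m(q) = -2366 - 4*q (m(q) = -4*q - 14*13² = -4*q - 14*169 = -4*q - 2366 = -2366 - 4*q)
(W(-84) + 4494)/(-44598 + m(-58)) = (-119 + 4494)/(-44598 + (-2366 - 4*(-58))) = 4375/(-44598 + (-2366 + 232)) = 4375/(-44598 - 2134) = 4375/(-46732) = 4375*(-1/46732) = -625/6676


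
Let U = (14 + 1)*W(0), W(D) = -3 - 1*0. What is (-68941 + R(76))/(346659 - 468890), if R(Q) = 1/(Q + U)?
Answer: 2137170/3789161 ≈ 0.56402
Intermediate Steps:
W(D) = -3 (W(D) = -3 + 0 = -3)
U = -45 (U = (14 + 1)*(-3) = 15*(-3) = -45)
R(Q) = 1/(-45 + Q) (R(Q) = 1/(Q - 45) = 1/(-45 + Q))
(-68941 + R(76))/(346659 - 468890) = (-68941 + 1/(-45 + 76))/(346659 - 468890) = (-68941 + 1/31)/(-122231) = (-68941 + 1/31)*(-1/122231) = -2137170/31*(-1/122231) = 2137170/3789161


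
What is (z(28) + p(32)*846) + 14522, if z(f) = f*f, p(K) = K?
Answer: 42378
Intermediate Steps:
z(f) = f²
(z(28) + p(32)*846) + 14522 = (28² + 32*846) + 14522 = (784 + 27072) + 14522 = 27856 + 14522 = 42378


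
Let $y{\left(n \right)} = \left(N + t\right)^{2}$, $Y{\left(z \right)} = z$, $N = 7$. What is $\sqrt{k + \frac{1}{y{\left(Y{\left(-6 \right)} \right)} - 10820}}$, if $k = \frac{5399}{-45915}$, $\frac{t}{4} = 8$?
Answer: $\frac{4 i \sqrt{1340964958373085}}{426963585} \approx 0.34307 i$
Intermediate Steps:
$t = 32$ ($t = 4 \cdot 8 = 32$)
$y{\left(n \right)} = 1521$ ($y{\left(n \right)} = \left(7 + 32\right)^{2} = 39^{2} = 1521$)
$k = - \frac{5399}{45915}$ ($k = 5399 \left(- \frac{1}{45915}\right) = - \frac{5399}{45915} \approx -0.11759$)
$\sqrt{k + \frac{1}{y{\left(Y{\left(-6 \right)} \right)} - 10820}} = \sqrt{- \frac{5399}{45915} + \frac{1}{1521 - 10820}} = \sqrt{- \frac{5399}{45915} + \frac{1}{-9299}} = \sqrt{- \frac{5399}{45915} - \frac{1}{9299}} = \sqrt{- \frac{50251216}{426963585}} = \frac{4 i \sqrt{1340964958373085}}{426963585}$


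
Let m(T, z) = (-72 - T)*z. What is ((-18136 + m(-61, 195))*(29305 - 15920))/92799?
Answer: -271461185/92799 ≈ -2925.3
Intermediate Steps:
m(T, z) = z*(-72 - T)
((-18136 + m(-61, 195))*(29305 - 15920))/92799 = ((-18136 - 1*195*(72 - 61))*(29305 - 15920))/92799 = ((-18136 - 1*195*11)*13385)*(1/92799) = ((-18136 - 2145)*13385)*(1/92799) = -20281*13385*(1/92799) = -271461185*1/92799 = -271461185/92799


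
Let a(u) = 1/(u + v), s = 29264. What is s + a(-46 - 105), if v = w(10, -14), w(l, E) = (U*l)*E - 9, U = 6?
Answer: 29263999/1000 ≈ 29264.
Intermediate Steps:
w(l, E) = -9 + 6*E*l (w(l, E) = (6*l)*E - 9 = 6*E*l - 9 = -9 + 6*E*l)
v = -849 (v = -9 + 6*(-14)*10 = -9 - 840 = -849)
a(u) = 1/(-849 + u) (a(u) = 1/(u - 849) = 1/(-849 + u))
s + a(-46 - 105) = 29264 + 1/(-849 + (-46 - 105)) = 29264 + 1/(-849 - 151) = 29264 + 1/(-1000) = 29264 - 1/1000 = 29263999/1000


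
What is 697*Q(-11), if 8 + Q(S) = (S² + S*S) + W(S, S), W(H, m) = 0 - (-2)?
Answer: 164492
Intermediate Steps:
W(H, m) = 2 (W(H, m) = 0 - 1*(-2) = 0 + 2 = 2)
Q(S) = -6 + 2*S² (Q(S) = -8 + ((S² + S*S) + 2) = -8 + ((S² + S²) + 2) = -8 + (2*S² + 2) = -8 + (2 + 2*S²) = -6 + 2*S²)
697*Q(-11) = 697*(-6 + 2*(-11)²) = 697*(-6 + 2*121) = 697*(-6 + 242) = 697*236 = 164492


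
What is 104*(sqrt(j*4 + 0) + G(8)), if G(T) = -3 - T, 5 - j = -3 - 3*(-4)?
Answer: -1144 + 416*I ≈ -1144.0 + 416.0*I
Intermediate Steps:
j = -4 (j = 5 - (-3 - 3*(-4)) = 5 - (-3 + 12) = 5 - 1*9 = 5 - 9 = -4)
104*(sqrt(j*4 + 0) + G(8)) = 104*(sqrt(-4*4 + 0) + (-3 - 1*8)) = 104*(sqrt(-16 + 0) + (-3 - 8)) = 104*(sqrt(-16) - 11) = 104*(4*I - 11) = 104*(-11 + 4*I) = -1144 + 416*I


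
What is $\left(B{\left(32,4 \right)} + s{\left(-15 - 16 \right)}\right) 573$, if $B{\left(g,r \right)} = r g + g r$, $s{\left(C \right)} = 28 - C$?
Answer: $180495$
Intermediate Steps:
$B{\left(g,r \right)} = 2 g r$ ($B{\left(g,r \right)} = g r + g r = 2 g r$)
$\left(B{\left(32,4 \right)} + s{\left(-15 - 16 \right)}\right) 573 = \left(2 \cdot 32 \cdot 4 + \left(28 - \left(-15 - 16\right)\right)\right) 573 = \left(256 + \left(28 - \left(-15 - 16\right)\right)\right) 573 = \left(256 + \left(28 - -31\right)\right) 573 = \left(256 + \left(28 + 31\right)\right) 573 = \left(256 + 59\right) 573 = 315 \cdot 573 = 180495$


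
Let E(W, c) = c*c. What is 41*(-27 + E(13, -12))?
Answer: 4797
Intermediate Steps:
E(W, c) = c²
41*(-27 + E(13, -12)) = 41*(-27 + (-12)²) = 41*(-27 + 144) = 41*117 = 4797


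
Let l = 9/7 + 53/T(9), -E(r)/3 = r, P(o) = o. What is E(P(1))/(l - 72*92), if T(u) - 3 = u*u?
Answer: 36/79465 ≈ 0.00045303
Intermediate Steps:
T(u) = 3 + u**2 (T(u) = 3 + u*u = 3 + u**2)
E(r) = -3*r
l = 23/12 (l = 9/7 + 53/(3 + 9**2) = 9*(1/7) + 53/(3 + 81) = 9/7 + 53/84 = 23/12 ≈ 1.9167)
E(P(1))/(l - 72*92) = (-3*1)/(23/12 - 72*92) = -3/(23/12 - 6624) = -3/(-79465/12) = -3*(-12/79465) = 36/79465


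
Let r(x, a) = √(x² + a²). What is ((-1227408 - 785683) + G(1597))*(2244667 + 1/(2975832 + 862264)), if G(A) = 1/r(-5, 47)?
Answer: -17343277072224926003/3838096 + 8615247434033*√2234/8574306464 ≈ -4.5187e+12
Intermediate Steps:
r(x, a) = √(a² + x²)
G(A) = √2234/2234 (G(A) = 1/(√(47² + (-5)²)) = 1/(√(2209 + 25)) = 1/(√2234) = √2234/2234)
((-1227408 - 785683) + G(1597))*(2244667 + 1/(2975832 + 862264)) = ((-1227408 - 785683) + √2234/2234)*(2244667 + 1/(2975832 + 862264)) = (-2013091 + √2234/2234)*(2244667 + 1/3838096) = (-2013091 + √2234/2234)*(8615247434033/3838096) = -17343277072224926003/3838096 + 8615247434033*√2234/8574306464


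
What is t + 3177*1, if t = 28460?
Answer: 31637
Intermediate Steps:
t + 3177*1 = 28460 + 3177*1 = 28460 + 3177 = 31637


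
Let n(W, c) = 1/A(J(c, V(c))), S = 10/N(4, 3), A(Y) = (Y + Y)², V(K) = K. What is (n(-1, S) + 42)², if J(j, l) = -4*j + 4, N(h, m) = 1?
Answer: 47405917441/26873856 ≈ 1764.0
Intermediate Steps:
J(j, l) = 4 - 4*j
A(Y) = 4*Y² (A(Y) = (2*Y)² = 4*Y²)
S = 10 (S = 10/1 = 10*1 = 10)
n(W, c) = 1/(4*(4 - 4*c)²)
(n(-1, S) + 42)² = (1/(64*(-1 + 10)²) + 42)² = ((1/64)/9² + 42)² = ((1/64)*(1/81) + 42)² = (1/5184 + 42)² = (217729/5184)² = 47405917441/26873856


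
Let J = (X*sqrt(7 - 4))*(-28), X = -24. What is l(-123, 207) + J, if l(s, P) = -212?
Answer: -212 + 672*sqrt(3) ≈ 951.94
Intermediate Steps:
J = 672*sqrt(3) (J = -24*sqrt(7 - 4)*(-28) = -24*sqrt(3)*(-28) = 672*sqrt(3) ≈ 1163.9)
l(-123, 207) + J = -212 + 672*sqrt(3)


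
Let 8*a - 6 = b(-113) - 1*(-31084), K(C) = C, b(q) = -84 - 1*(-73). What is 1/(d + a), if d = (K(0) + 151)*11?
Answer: 8/44367 ≈ 0.00018031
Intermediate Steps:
b(q) = -11 (b(q) = -84 + 73 = -11)
d = 1661 (d = (0 + 151)*11 = 151*11 = 1661)
a = 31079/8 (a = ¾ + (-11 - 1*(-31084))/8 = ¾ + (-11 + 31084)/8 = ¾ + (⅛)*31073 = ¾ + 31073/8 = 31079/8 ≈ 3884.9)
1/(d + a) = 1/(1661 + 31079/8) = 1/(44367/8) = 8/44367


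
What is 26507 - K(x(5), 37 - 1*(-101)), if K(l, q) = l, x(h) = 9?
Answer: 26498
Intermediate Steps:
26507 - K(x(5), 37 - 1*(-101)) = 26507 - 1*9 = 26507 - 9 = 26498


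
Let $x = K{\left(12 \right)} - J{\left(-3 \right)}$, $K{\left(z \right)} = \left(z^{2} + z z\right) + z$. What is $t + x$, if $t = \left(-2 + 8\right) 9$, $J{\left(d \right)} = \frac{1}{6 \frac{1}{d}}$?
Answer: $\frac{709}{2} \approx 354.5$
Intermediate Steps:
$K{\left(z \right)} = z + 2 z^{2}$ ($K{\left(z \right)} = \left(z^{2} + z^{2}\right) + z = 2 z^{2} + z = z + 2 z^{2}$)
$J{\left(d \right)} = \frac{d}{6}$
$x = \frac{601}{2}$ ($x = 12 \left(1 + 2 \cdot 12\right) - \frac{1}{6} \left(-3\right) = 12 \left(1 + 24\right) - - \frac{1}{2} = 12 \cdot 25 + \frac{1}{2} = 300 + \frac{1}{2} = \frac{601}{2} \approx 300.5$)
$t = 54$ ($t = 6 \cdot 9 = 54$)
$t + x = 54 + \frac{601}{2} = \frac{709}{2}$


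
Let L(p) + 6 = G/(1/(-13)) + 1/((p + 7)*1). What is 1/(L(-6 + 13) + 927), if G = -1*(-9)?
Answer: 14/11257 ≈ 0.0012437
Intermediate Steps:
G = 9
L(p) = -123 + 1/(7 + p) (L(p) = -6 + (9/(1/(-13)) + 1/((p + 7)*1)) = -6 + (9/(-1/13) + 1/(7 + p)) = -6 + (9*(-13) + 1/(7 + p)) = -6 + (-117 + 1/(7 + p)) = -123 + 1/(7 + p))
1/(L(-6 + 13) + 927) = 1/((-860 - 123*(-6 + 13))/(7 + (-6 + 13)) + 927) = 1/((-860 - 123*7)/(7 + 7) + 927) = 1/((-860 - 861)/14 + 927) = 1/((1/14)*(-1721) + 927) = 1/(-1721/14 + 927) = 1/(11257/14) = 14/11257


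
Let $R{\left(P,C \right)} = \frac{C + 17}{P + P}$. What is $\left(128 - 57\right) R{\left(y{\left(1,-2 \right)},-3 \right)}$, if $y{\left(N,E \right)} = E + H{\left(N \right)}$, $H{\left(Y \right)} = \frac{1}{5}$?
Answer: $- \frac{2485}{9} \approx -276.11$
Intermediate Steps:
$H{\left(Y \right)} = \frac{1}{5}$
$y{\left(N,E \right)} = \frac{1}{5} + E$ ($y{\left(N,E \right)} = E + \frac{1}{5} = \frac{1}{5} + E$)
$R{\left(P,C \right)} = \frac{17 + C}{2 P}$
$\left(128 - 57\right) R{\left(y{\left(1,-2 \right)},-3 \right)} = \left(128 - 57\right) \frac{17 - 3}{2 \left(\frac{1}{5} - 2\right)} = 71 \cdot \frac{1}{2} \frac{1}{- \frac{9}{5}} \cdot 14 = 71 \cdot \frac{1}{2} \left(- \frac{5}{9}\right) 14 = 71 \left(- \frac{35}{9}\right) = - \frac{2485}{9}$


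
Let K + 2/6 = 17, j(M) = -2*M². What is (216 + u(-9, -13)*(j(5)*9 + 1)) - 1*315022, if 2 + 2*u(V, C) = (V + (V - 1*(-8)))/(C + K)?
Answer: -3451192/11 ≈ -3.1374e+5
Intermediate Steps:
K = 50/3 (K = -⅓ + 17 = 50/3 ≈ 16.667)
u(V, C) = -1 + (8 + 2*V)/(2*(50/3 + C)) (u(V, C) = -1 + ((V + (V - 1*(-8)))/(C + 50/3))/2 = -1 + ((V + (V + 8))/(50/3 + C))/2 = -1 + ((V + (8 + V))/(50/3 + C))/2 = -1 + ((8 + 2*V)/(50/3 + C))/2 = -1 + (8 + 2*V)/(2*(50/3 + C)))
(216 + u(-9, -13)*(j(5)*9 + 1)) - 1*315022 = (216 + ((-38 - 3*(-13) + 3*(-9))/(50 + 3*(-13)))*(-2*5²*9 + 1)) - 1*315022 = (216 + ((-38 + 39 - 27)/(50 - 39))*(-2*25*9 + 1)) - 315022 = (216 + (-26/11)*(-50*9 + 1)) - 315022 = (216 + ((1/11)*(-26))*(-450 + 1)) - 315022 = (216 - 26/11*(-449)) - 315022 = (216 + 11674/11) - 315022 = 14050/11 - 315022 = -3451192/11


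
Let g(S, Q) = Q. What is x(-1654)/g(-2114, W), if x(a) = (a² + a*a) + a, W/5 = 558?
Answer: 2734889/1395 ≈ 1960.5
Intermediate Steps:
W = 2790 (W = 5*558 = 2790)
x(a) = a + 2*a² (x(a) = (a² + a²) + a = 2*a² + a = a + 2*a²)
x(-1654)/g(-2114, W) = -1654*(1 + 2*(-1654))/2790 = -1654*(1 - 3308)*(1/2790) = -1654*(-3307)*(1/2790) = 5469778*(1/2790) = 2734889/1395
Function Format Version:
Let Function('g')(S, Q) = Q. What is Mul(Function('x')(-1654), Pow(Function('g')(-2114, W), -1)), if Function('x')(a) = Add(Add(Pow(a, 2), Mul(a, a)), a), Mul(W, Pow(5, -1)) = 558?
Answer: Rational(2734889, 1395) ≈ 1960.5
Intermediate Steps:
W = 2790 (W = Mul(5, 558) = 2790)
Function('x')(a) = Add(a, Mul(2, Pow(a, 2))) (Function('x')(a) = Add(Add(Pow(a, 2), Pow(a, 2)), a) = Add(Mul(2, Pow(a, 2)), a) = Add(a, Mul(2, Pow(a, 2))))
Mul(Function('x')(-1654), Pow(Function('g')(-2114, W), -1)) = Mul(Mul(-1654, Add(1, Mul(2, -1654))), Pow(2790, -1)) = Mul(Mul(-1654, Add(1, -3308)), Rational(1, 2790)) = Mul(Mul(-1654, -3307), Rational(1, 2790)) = Mul(5469778, Rational(1, 2790)) = Rational(2734889, 1395)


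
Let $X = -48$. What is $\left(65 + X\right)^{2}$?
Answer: $289$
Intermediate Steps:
$\left(65 + X\right)^{2} = \left(65 - 48\right)^{2} = 17^{2} = 289$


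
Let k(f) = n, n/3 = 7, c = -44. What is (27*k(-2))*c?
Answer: -24948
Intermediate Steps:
n = 21 (n = 3*7 = 21)
k(f) = 21
(27*k(-2))*c = (27*21)*(-44) = 567*(-44) = -24948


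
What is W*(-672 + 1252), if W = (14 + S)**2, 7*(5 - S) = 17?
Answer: 7804480/49 ≈ 1.5928e+5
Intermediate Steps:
S = 18/7 (S = 5 - 1/7*17 = 5 - 17/7 = 18/7 ≈ 2.5714)
W = 13456/49 (W = (14 + 18/7)**2 = (116/7)**2 = 13456/49 ≈ 274.61)
W*(-672 + 1252) = 13456*(-672 + 1252)/49 = (13456/49)*580 = 7804480/49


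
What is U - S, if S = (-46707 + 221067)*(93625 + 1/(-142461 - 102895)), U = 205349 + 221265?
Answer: -1001299577125264/61339 ≈ -1.6324e+10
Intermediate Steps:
U = 426614
S = 1001325745201410/61339 (S = 174360*(93625 + 1/(-245356)) = 174360*(93625 - 1/245356) = 174360*(22971455499/245356) = 1001325745201410/61339 ≈ 1.6324e+10)
U - S = 426614 - 1*1001325745201410/61339 = 426614 - 1001325745201410/61339 = -1001299577125264/61339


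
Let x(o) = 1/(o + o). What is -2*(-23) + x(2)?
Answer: 185/4 ≈ 46.250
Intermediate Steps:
x(o) = 1/(2*o)
-2*(-23) + x(2) = -2*(-23) + (1/2)/2 = 46 + (1/2)*(1/2) = 46 + 1/4 = 185/4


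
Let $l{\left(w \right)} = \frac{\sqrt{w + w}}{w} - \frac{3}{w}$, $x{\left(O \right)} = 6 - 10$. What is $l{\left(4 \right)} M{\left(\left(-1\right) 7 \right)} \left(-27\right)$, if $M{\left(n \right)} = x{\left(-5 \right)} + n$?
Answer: $- \frac{891}{4} + \frac{297 \sqrt{2}}{2} \approx -12.739$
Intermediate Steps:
$x{\left(O \right)} = -4$ ($x{\left(O \right)} = 6 - 10 = -4$)
$M{\left(n \right)} = -4 + n$
$l{\left(w \right)} = - \frac{3}{w} + \frac{\sqrt{2}}{\sqrt{w}}$ ($l{\left(w \right)} = \frac{\sqrt{2 w}}{w} - \frac{3}{w} = \frac{\sqrt{2} \sqrt{w}}{w} - \frac{3}{w} = \frac{\sqrt{2}}{\sqrt{w}} - \frac{3}{w} = - \frac{3}{w} + \frac{\sqrt{2}}{\sqrt{w}}$)
$l{\left(4 \right)} M{\left(\left(-1\right) 7 \right)} \left(-27\right) = \left(- \frac{3}{4} + \frac{\sqrt{2}}{2}\right) \left(-4 - 7\right) \left(-27\right) = \left(\left(-3\right) \frac{1}{4} + \sqrt{2} \cdot \frac{1}{2}\right) \left(-4 - 7\right) \left(-27\right) = \left(- \frac{3}{4} + \frac{\sqrt{2}}{2}\right) \left(-11\right) \left(-27\right) = \left(\frac{33}{4} - \frac{11 \sqrt{2}}{2}\right) \left(-27\right) = - \frac{891}{4} + \frac{297 \sqrt{2}}{2}$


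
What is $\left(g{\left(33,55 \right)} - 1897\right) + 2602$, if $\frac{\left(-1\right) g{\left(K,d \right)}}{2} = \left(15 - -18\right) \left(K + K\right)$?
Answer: $-3651$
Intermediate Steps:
$g{\left(K,d \right)} = - 132 K$ ($g{\left(K,d \right)} = - 2 \left(15 - -18\right) \left(K + K\right) = - 2 \left(15 + 18\right) 2 K = - 2 \cdot 33 \cdot 2 K = - 2 \cdot 66 K = - 132 K$)
$\left(g{\left(33,55 \right)} - 1897\right) + 2602 = \left(\left(-132\right) 33 - 1897\right) + 2602 = \left(-4356 - 1897\right) + 2602 = -6253 + 2602 = -3651$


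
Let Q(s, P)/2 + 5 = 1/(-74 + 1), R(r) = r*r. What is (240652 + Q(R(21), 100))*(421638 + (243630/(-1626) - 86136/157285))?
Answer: 315599028720360638736/3111569155 ≈ 1.0143e+11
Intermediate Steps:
R(r) = r²
Q(s, P) = -732/73 (Q(s, P) = -10 + 2/(-74 + 1) = -10 + 2/(-73) = -10 + 2*(-1/73) = -10 - 2/73 = -732/73)
(240652 + Q(R(21), 100))*(421638 + (243630/(-1626) - 86136/157285)) = (240652 - 732/73)*(421638 + (243630/(-1626) - 86136/157285)) = 17566864*(421638 + (243630*(-1/1626) - 86136*1/157285))/73 = 17566864*(421638 + (-40605/271 - 86136/157285))/73 = 17566864*(421638 - 6409900281/42624235)/73 = (17566864/73)*(17965587296649/42624235) = 315599028720360638736/3111569155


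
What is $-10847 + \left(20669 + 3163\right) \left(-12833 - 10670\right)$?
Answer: $-560134343$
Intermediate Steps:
$-10847 + \left(20669 + 3163\right) \left(-12833 - 10670\right) = -10847 + 23832 \left(-23503\right) = -10847 - 560123496 = -560134343$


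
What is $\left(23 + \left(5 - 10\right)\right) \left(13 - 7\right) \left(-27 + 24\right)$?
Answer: $-324$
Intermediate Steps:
$\left(23 + \left(5 - 10\right)\right) \left(13 - 7\right) \left(-27 + 24\right) = \left(23 + \left(5 - 10\right)\right) 6 \left(-3\right) = \left(23 - 5\right) 6 \left(-3\right) = 18 \cdot 6 \left(-3\right) = 108 \left(-3\right) = -324$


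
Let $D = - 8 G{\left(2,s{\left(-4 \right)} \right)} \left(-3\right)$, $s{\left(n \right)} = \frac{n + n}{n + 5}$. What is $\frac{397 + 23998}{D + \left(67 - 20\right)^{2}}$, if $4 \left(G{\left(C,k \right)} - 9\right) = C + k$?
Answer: $\frac{24395}{2389} \approx 10.211$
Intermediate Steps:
$s{\left(n \right)} = \frac{2 n}{5 + n}$
$G{\left(C,k \right)} = 9 + \frac{C}{4} + \frac{k}{4}$ ($G{\left(C,k \right)} = 9 + \frac{C + k}{4} = 9 + \left(\frac{C}{4} + \frac{k}{4}\right) = 9 + \frac{C}{4} + \frac{k}{4}$)
$D = 180$ ($D = - 8 \left(9 + \frac{1}{4} \cdot 2 + \frac{2 \left(-4\right) \frac{1}{5 - 4}}{4}\right) \left(-3\right) = - 8 \left(9 + \frac{1}{2} + \frac{2 \left(-4\right) 1^{-1}}{4}\right) \left(-3\right) = - 8 \left(9 + \frac{1}{2} + \frac{2 \left(-4\right) 1}{4}\right) \left(-3\right) = - 8 \left(9 + \frac{1}{2} + \frac{1}{4} \left(-8\right)\right) \left(-3\right) = - 8 \left(9 + \frac{1}{2} - 2\right) \left(-3\right) = \left(-8\right) \frac{15}{2} \left(-3\right) = \left(-60\right) \left(-3\right) = 180$)
$\frac{397 + 23998}{D + \left(67 - 20\right)^{2}} = \frac{397 + 23998}{180 + \left(67 - 20\right)^{2}} = \frac{24395}{180 + 47^{2}} = \frac{24395}{180 + 2209} = \frac{24395}{2389}$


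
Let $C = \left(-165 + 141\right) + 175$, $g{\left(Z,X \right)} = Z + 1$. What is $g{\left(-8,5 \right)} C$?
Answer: $-1057$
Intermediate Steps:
$g{\left(Z,X \right)} = 1 + Z$
$C = 151$ ($C = -24 + 175 = 151$)
$g{\left(-8,5 \right)} C = \left(1 - 8\right) 151 = \left(-7\right) 151 = -1057$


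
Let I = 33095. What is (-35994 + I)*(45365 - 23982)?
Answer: -61989317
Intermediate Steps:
(-35994 + I)*(45365 - 23982) = (-35994 + 33095)*(45365 - 23982) = -2899*21383 = -61989317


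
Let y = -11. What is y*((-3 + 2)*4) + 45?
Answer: 89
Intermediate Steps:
y*((-3 + 2)*4) + 45 = -11*(-3 + 2)*4 + 45 = -(-11)*4 + 45 = -11*(-4) + 45 = 44 + 45 = 89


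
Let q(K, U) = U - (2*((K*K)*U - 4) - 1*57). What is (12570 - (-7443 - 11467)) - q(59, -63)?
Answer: -407128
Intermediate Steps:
q(K, U) = 65 + U - 2*U*K**2 (q(K, U) = U - (2*(K**2*U - 4) - 57) = U - (2*(U*K**2 - 4) - 57) = U - (2*(-4 + U*K**2) - 57) = U - ((-8 + 2*U*K**2) - 57) = U - (-65 + 2*U*K**2) = U + (65 - 2*U*K**2) = 65 + U - 2*U*K**2)
(12570 - (-7443 - 11467)) - q(59, -63) = (12570 - (-7443 - 11467)) - (65 - 63 - 2*(-63)*59**2) = (12570 - 1*(-18910)) - (65 - 63 - 2*(-63)*3481) = (12570 + 18910) - (65 - 63 + 438606) = 31480 - 1*438608 = 31480 - 438608 = -407128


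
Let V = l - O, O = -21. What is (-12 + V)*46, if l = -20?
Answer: -506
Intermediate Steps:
V = 1 (V = -20 - 1*(-21) = -20 + 21 = 1)
(-12 + V)*46 = (-12 + 1)*46 = -11*46 = -506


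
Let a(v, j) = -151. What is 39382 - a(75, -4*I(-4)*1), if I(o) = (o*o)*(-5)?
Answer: 39533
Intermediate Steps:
I(o) = -5*o**2 (I(o) = o**2*(-5) = -5*o**2)
39382 - a(75, -4*I(-4)*1) = 39382 - 1*(-151) = 39382 + 151 = 39533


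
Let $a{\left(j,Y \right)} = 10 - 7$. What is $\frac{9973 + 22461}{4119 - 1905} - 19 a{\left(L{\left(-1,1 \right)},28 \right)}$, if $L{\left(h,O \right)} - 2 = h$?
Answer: $- \frac{46882}{1107} \approx -42.35$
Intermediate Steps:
$L{\left(h,O \right)} = 2 + h$
$a{\left(j,Y \right)} = 3$ ($a{\left(j,Y \right)} = 10 - 7 = 3$)
$\frac{9973 + 22461}{4119 - 1905} - 19 a{\left(L{\left(-1,1 \right)},28 \right)} = \frac{9973 + 22461}{4119 - 1905} - 19 \cdot 3 = \frac{32434}{2214} - 57 = 32434 \cdot \frac{1}{2214} - 57 = \frac{16217}{1107} - 57 = - \frac{46882}{1107}$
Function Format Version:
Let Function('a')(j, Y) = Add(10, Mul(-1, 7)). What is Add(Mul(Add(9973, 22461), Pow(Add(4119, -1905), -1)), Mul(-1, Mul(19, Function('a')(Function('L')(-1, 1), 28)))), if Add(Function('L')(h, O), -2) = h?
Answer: Rational(-46882, 1107) ≈ -42.350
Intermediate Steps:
Function('L')(h, O) = Add(2, h)
Function('a')(j, Y) = 3 (Function('a')(j, Y) = Add(10, -7) = 3)
Add(Mul(Add(9973, 22461), Pow(Add(4119, -1905), -1)), Mul(-1, Mul(19, Function('a')(Function('L')(-1, 1), 28)))) = Add(Mul(Add(9973, 22461), Pow(Add(4119, -1905), -1)), Mul(-1, Mul(19, 3))) = Add(Mul(32434, Pow(2214, -1)), Mul(-1, 57)) = Add(Mul(32434, Rational(1, 2214)), -57) = Add(Rational(16217, 1107), -57) = Rational(-46882, 1107)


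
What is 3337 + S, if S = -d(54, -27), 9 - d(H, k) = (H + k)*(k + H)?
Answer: 4057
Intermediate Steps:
d(H, k) = 9 - (H + k)² (d(H, k) = 9 - (H + k)*(k + H) = 9 - (H + k)*(H + k) = 9 - (H + k)²)
S = 720 (S = -(9 - (54 - 27)²) = -(9 - 1*27²) = -(9 - 1*729) = -(9 - 729) = -1*(-720) = 720)
3337 + S = 3337 + 720 = 4057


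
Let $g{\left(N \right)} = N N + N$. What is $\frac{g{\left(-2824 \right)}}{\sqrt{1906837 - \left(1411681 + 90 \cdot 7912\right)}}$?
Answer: $- \frac{1328692 i \sqrt{54231}}{18077} \approx - 17117.0 i$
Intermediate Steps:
$g{\left(N \right)} = N + N^{2}$ ($g{\left(N \right)} = N^{2} + N = N + N^{2}$)
$\frac{g{\left(-2824 \right)}}{\sqrt{1906837 - \left(1411681 + 90 \cdot 7912\right)}} = \frac{\left(-2824\right) \left(1 - 2824\right)}{\sqrt{1906837 - \left(1411681 + 90 \cdot 7912\right)}} = \frac{\left(-2824\right) \left(-2823\right)}{\sqrt{1906837 - 2123761}} = \frac{7972152}{\sqrt{1906837 - 2123761}} = \frac{7972152}{\sqrt{-216924}} = \frac{7972152}{2 i \sqrt{54231}} = 7972152 \left(- \frac{i \sqrt{54231}}{108462}\right) = - \frac{1328692 i \sqrt{54231}}{18077}$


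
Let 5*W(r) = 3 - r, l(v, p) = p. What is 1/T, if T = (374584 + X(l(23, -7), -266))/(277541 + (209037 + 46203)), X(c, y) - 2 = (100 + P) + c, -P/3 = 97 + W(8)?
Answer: 532781/374391 ≈ 1.4231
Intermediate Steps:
W(r) = 3/5 - r/5 (W(r) = (3 - r)/5 = 3/5 - r/5)
P = -288 (P = -3*(97 + (3/5 - 1/5*8)) = -3*(97 + (3/5 - 8/5)) = -3*(97 - 1) = -3*96 = -288)
X(c, y) = -186 + c (X(c, y) = 2 + ((100 - 288) + c) = 2 + (-188 + c) = -186 + c)
T = 374391/532781 (T = (374584 + (-186 - 7))/(277541 + (209037 + 46203)) = (374584 - 193)/(277541 + 255240) = 374391/532781 ≈ 0.70271)
1/T = 1/(374391/532781) = 532781/374391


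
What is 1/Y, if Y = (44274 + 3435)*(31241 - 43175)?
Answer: -1/569359206 ≈ -1.7564e-9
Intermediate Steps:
Y = -569359206 (Y = 47709*(-11934) = -569359206)
1/Y = 1/(-569359206) = -1/569359206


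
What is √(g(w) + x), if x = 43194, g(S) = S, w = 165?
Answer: √43359 ≈ 208.23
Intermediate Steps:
√(g(w) + x) = √(165 + 43194) = √43359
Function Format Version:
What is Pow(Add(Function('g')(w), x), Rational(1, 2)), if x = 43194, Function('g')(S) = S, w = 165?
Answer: Pow(43359, Rational(1, 2)) ≈ 208.23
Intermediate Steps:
Pow(Add(Function('g')(w), x), Rational(1, 2)) = Pow(Add(165, 43194), Rational(1, 2)) = Pow(43359, Rational(1, 2))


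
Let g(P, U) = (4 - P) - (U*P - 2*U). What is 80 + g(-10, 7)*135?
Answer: 13310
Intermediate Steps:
g(P, U) = 4 - P + 2*U - P*U (g(P, U) = (4 - P) - (P*U - 2*U) = (4 - P) - (-2*U + P*U) = (4 - P) + (2*U - P*U) = 4 - P + 2*U - P*U)
80 + g(-10, 7)*135 = 80 + (4 - 1*(-10) + 2*7 - 1*(-10)*7)*135 = 80 + (4 + 10 + 14 + 70)*135 = 80 + 98*135 = 80 + 13230 = 13310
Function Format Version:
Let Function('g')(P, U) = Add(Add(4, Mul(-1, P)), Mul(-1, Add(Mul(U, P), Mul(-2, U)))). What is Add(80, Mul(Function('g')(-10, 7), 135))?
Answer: 13310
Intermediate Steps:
Function('g')(P, U) = Add(4, Mul(-1, P), Mul(2, U), Mul(-1, P, U)) (Function('g')(P, U) = Add(Add(4, Mul(-1, P)), Mul(-1, Add(Mul(P, U), Mul(-2, U)))) = Add(Add(4, Mul(-1, P)), Mul(-1, Add(Mul(-2, U), Mul(P, U)))) = Add(Add(4, Mul(-1, P)), Add(Mul(2, U), Mul(-1, P, U))) = Add(4, Mul(-1, P), Mul(2, U), Mul(-1, P, U)))
Add(80, Mul(Function('g')(-10, 7), 135)) = Add(80, Mul(Add(4, Mul(-1, -10), Mul(2, 7), Mul(-1, -10, 7)), 135)) = Add(80, Mul(Add(4, 10, 14, 70), 135)) = Add(80, Mul(98, 135)) = Add(80, 13230) = 13310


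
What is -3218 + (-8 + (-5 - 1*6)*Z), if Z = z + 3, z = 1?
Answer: -3270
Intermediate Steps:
Z = 4 (Z = 1 + 3 = 4)
-3218 + (-8 + (-5 - 1*6)*Z) = -3218 + (-8 + (-5 - 1*6)*4) = -3218 + (-8 + (-5 - 6)*4) = -3218 + (-8 - 11*4) = -3218 + (-8 - 44) = -3218 - 52 = -3270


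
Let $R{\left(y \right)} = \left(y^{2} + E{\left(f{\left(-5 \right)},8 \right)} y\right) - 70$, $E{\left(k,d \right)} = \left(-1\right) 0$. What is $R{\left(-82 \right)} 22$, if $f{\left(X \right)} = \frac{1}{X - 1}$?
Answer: $146388$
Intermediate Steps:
$f{\left(X \right)} = \frac{1}{-1 + X}$
$E{\left(k,d \right)} = 0$
$R{\left(y \right)} = -70 + y^{2}$ ($R{\left(y \right)} = \left(y^{2} + 0 y\right) - 70 = \left(y^{2} + 0\right) - 70 = y^{2} - 70 = -70 + y^{2}$)
$R{\left(-82 \right)} 22 = \left(-70 + \left(-82\right)^{2}\right) 22 = \left(-70 + 6724\right) 22 = 6654 \cdot 22 = 146388$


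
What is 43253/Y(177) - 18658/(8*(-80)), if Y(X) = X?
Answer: 15492193/56640 ≈ 273.52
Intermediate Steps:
43253/Y(177) - 18658/(8*(-80)) = 43253/177 - 18658/(8*(-80)) = 43253*(1/177) - 18658/(-640) = 43253/177 - 18658*(-1/640) = 43253/177 + 9329/320 = 15492193/56640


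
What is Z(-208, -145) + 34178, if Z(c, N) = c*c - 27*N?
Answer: 81357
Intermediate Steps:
Z(c, N) = c**2 - 27*N
Z(-208, -145) + 34178 = ((-208)**2 - 27*(-145)) + 34178 = (43264 + 3915) + 34178 = 47179 + 34178 = 81357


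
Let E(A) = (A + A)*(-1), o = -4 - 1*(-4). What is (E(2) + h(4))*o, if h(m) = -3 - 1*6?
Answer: 0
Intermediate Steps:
o = 0 (o = -4 + 4 = 0)
h(m) = -9 (h(m) = -3 - 6 = -9)
E(A) = -2*A (E(A) = (2*A)*(-1) = -2*A)
(E(2) + h(4))*o = (-2*2 - 9)*0 = (-4 - 9)*0 = -13*0 = 0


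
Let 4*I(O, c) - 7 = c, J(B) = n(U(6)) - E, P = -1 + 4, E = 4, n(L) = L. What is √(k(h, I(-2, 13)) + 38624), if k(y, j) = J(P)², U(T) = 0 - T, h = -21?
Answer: 2*√9681 ≈ 196.78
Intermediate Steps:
U(T) = -T
P = 3
J(B) = -10 (J(B) = -1*6 - 1*4 = -6 - 4 = -10)
I(O, c) = 7/4 + c/4
k(y, j) = 100 (k(y, j) = (-10)² = 100)
√(k(h, I(-2, 13)) + 38624) = √(100 + 38624) = √38724 = 2*√9681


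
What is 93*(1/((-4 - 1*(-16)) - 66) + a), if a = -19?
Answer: -31837/18 ≈ -1768.7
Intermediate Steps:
93*(1/((-4 - 1*(-16)) - 66) + a) = 93*(1/((-4 - 1*(-16)) - 66) - 19) = 93*(1/((-4 + 16) - 66) - 19) = 93*(1/(12 - 66) - 19) = 93*(1/(-54) - 19) = 93*(-1/54 - 19) = 93*(-1027/54) = -31837/18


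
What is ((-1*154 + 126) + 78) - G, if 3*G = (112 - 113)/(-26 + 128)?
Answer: 15301/306 ≈ 50.003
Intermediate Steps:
G = -1/306 (G = ((112 - 113)/(-26 + 128))/3 = (-1/102)/3 = (-1*1/102)/3 = (⅓)*(-1/102) = -1/306 ≈ -0.0032680)
((-1*154 + 126) + 78) - G = ((-1*154 + 126) + 78) - 1*(-1/306) = ((-154 + 126) + 78) + 1/306 = (-28 + 78) + 1/306 = 50 + 1/306 = 15301/306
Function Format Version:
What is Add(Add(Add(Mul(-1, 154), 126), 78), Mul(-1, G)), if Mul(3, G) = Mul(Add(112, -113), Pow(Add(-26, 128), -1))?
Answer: Rational(15301, 306) ≈ 50.003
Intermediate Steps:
G = Rational(-1, 306) (G = Mul(Rational(1, 3), Mul(Add(112, -113), Pow(Add(-26, 128), -1))) = Mul(Rational(1, 3), Mul(-1, Pow(102, -1))) = Mul(Rational(1, 3), Mul(-1, Rational(1, 102))) = Mul(Rational(1, 3), Rational(-1, 102)) = Rational(-1, 306) ≈ -0.0032680)
Add(Add(Add(Mul(-1, 154), 126), 78), Mul(-1, G)) = Add(Add(Add(Mul(-1, 154), 126), 78), Mul(-1, Rational(-1, 306))) = Add(Add(Add(-154, 126), 78), Rational(1, 306)) = Add(Add(-28, 78), Rational(1, 306)) = Add(50, Rational(1, 306)) = Rational(15301, 306)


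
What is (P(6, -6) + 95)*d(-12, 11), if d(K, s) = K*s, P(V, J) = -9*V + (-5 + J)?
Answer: -3960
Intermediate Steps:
P(V, J) = -5 + J - 9*V
(P(6, -6) + 95)*d(-12, 11) = ((-5 - 6 - 9*6) + 95)*(-12*11) = ((-5 - 6 - 54) + 95)*(-132) = (-65 + 95)*(-132) = 30*(-132) = -3960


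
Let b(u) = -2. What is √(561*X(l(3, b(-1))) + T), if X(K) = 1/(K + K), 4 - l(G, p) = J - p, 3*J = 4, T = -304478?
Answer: 7*I*√24821/2 ≈ 551.41*I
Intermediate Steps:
J = 4/3 (J = (⅓)*4 = 4/3 ≈ 1.3333)
l(G, p) = 8/3 + p (l(G, p) = 4 - (4/3 - p) = 4 + (-4/3 + p) = 8/3 + p)
X(K) = 1/(2*K)
√(561*X(l(3, b(-1))) + T) = √(561*(1/(2*(8/3 - 2))) - 304478) = √(561*(1/(2*(⅔))) - 304478) = √(561*((½)*(3/2)) - 304478) = √(561*(¾) - 304478) = √(1683/4 - 304478) = √(-1216229/4) = 7*I*√24821/2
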